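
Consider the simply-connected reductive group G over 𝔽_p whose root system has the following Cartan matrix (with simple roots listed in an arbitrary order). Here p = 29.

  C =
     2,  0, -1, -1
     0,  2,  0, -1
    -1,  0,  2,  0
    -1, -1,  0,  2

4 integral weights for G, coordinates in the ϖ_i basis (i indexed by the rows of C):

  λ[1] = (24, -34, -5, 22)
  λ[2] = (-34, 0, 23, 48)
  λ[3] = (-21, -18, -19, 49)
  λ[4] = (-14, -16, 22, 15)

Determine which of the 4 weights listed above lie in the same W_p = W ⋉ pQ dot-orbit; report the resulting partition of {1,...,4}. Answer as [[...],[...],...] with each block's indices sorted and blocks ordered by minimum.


Cartan matrix: type A_4 (|W|=120); un-permuting the 4 rows.

Ā_29 reps of the 4 weights (A_4, coords as presented):

    λ_1 → (4, 4, 11, 6)
    λ_2 → (8, 5, 1, 4)
    λ_3 → (8, 5, 1, 4)
    λ_4 → (1, 3, 10, 12)

These 4 weights hit 3 W_29-dot-orbits; sizes (1, 2, 1):

[[1], [2, 3], [4]]


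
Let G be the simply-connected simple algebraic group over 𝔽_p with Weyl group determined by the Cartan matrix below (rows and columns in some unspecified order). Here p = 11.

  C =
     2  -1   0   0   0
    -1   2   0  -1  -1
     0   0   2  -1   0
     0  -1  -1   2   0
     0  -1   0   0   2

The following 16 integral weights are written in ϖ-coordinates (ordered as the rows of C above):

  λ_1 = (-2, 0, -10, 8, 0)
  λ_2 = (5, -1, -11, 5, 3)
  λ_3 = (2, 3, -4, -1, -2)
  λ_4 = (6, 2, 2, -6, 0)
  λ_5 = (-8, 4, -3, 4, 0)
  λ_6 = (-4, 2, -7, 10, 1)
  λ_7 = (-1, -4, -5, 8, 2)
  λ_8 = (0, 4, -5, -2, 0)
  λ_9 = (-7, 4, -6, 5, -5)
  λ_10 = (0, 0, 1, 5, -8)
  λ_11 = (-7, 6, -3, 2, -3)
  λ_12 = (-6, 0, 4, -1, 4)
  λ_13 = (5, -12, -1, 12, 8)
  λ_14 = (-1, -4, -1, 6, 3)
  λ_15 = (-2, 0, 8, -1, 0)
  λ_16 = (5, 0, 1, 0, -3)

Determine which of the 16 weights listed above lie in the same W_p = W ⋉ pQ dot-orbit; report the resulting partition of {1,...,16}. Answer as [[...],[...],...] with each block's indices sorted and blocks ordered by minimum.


Type D_5, rank 5, |W|=1920; reorder rows/cols to standard.

λ_j+ρ reflected into Ā_11 (⟨·,θ^∨⟩≤11); 5-tuples as given:

    1: (1, 0, 9, 0, 1)
    2: (1, 0, 1, 4, 1)
    3: (3, 0, 0, 3, 1)
    4: (5, 1, 2, 0, 1)
    5: (5, 1, 2, 0, 1)
    6: (2, 0, 1, 0, 3)
    7: (3, 0, 4, 2, 0)
    8: (1, 0, 1, 4, 1)
    9: (1, 0, 1, 4, 1)
    10: (5, 1, 2, 0, 1)
    11: (5, 1, 2, 0, 1)
    12: (1, 0, 1, 4, 1)
    13: (3, 0, 4, 2, 0)
    14: (3, 0, 0, 3, 1)
    15: (1, 0, 9, 0, 1)
    16: (5, 1, 2, 0, 1)

The 16 indices split into 6 linkage classes (same alcove rep ⇔ same W_11-dot-orbit):

[[1, 15], [2, 8, 9, 12], [3, 14], [4, 5, 10, 11, 16], [6], [7, 13]]


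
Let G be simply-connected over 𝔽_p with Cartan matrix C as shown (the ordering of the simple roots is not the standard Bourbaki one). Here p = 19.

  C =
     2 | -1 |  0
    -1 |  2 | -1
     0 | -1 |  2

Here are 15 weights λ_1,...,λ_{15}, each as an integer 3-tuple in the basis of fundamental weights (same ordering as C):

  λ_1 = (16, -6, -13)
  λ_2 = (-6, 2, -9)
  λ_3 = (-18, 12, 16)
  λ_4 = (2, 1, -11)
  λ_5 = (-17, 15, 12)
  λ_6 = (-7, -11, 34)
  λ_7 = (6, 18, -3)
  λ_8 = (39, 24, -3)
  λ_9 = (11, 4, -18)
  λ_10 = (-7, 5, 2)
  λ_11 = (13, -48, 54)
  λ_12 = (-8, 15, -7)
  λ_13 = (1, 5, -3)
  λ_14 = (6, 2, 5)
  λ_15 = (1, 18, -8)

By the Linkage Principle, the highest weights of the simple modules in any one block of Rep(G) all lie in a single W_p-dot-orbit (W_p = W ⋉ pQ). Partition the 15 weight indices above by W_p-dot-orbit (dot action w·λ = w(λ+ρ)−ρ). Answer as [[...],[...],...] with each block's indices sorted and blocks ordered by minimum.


Dynkin diagram of C (from the 4 off-diagonal −1 entries): A_3.

Ā_19 reps of the 15 weights (A_3, coords as presented):

  [1] (0, 12, 5) · [2] (5, 3, 2) · [3] (2, 4, 2) · [4] (5, 3, 2) · [5] (6, 0, 3) · [6] (6, 0, 3) · [7] (0, 12, 5) · [8] (2, 4, 2) · [9] (0, 12, 5) · [10] (6, 0, 3) · [11] (5, 3, 2) · [12] (7, 3, 6) · [13] (2, 4, 2) · [14] (7, 3, 6) · [15] (0, 12, 5)

Partition of {1..15} into 5 W_19-dot-orbits:

[[1, 7, 9, 15], [2, 4, 11], [3, 8, 13], [5, 6, 10], [12, 14]]


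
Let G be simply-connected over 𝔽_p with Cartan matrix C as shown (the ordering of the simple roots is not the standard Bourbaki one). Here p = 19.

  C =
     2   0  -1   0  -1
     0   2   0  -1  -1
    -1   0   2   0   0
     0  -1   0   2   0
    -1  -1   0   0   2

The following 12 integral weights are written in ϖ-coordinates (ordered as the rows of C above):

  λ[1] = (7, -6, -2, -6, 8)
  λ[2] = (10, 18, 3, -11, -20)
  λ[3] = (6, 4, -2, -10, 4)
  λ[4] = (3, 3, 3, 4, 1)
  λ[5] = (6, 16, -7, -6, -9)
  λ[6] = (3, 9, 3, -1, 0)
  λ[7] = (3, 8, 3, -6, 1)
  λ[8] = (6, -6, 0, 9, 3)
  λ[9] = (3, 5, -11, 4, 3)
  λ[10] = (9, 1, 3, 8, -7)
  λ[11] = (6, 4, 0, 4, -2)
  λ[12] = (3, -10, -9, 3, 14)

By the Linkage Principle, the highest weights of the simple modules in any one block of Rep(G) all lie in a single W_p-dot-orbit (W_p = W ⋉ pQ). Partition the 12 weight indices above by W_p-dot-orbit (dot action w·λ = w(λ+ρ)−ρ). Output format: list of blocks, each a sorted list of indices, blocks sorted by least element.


Dynkin diagram of C (from the 8 off-diagonal −1 entries): A_5.

W_19-reps of the 12 weights in Ā_19 (same 5-coord order as C):

  [1] (6, 4, 1, 5, 1) · [2] (4, 10, 4, 0, 1) · [3] (6, 4, 1, 5, 1) · [4] (4, 4, 4, 5, 2) · [5] (6, 4, 1, 5, 1) · [6] (4, 10, 4, 0, 1) · [7] (4, 4, 4, 5, 2) · [8] (6, 4, 1, 5, 1) · [9] (4, 4, 4, 5, 2) · [10] (4, 4, 4, 5, 2) · [11] (6, 4, 1, 5, 1) · [12] (4, 4, 4, 5, 2)

Partition of {1..12} into 3 W_19-dot-orbits:

[[1, 3, 5, 8, 11], [2, 6], [4, 7, 9, 10, 12]]


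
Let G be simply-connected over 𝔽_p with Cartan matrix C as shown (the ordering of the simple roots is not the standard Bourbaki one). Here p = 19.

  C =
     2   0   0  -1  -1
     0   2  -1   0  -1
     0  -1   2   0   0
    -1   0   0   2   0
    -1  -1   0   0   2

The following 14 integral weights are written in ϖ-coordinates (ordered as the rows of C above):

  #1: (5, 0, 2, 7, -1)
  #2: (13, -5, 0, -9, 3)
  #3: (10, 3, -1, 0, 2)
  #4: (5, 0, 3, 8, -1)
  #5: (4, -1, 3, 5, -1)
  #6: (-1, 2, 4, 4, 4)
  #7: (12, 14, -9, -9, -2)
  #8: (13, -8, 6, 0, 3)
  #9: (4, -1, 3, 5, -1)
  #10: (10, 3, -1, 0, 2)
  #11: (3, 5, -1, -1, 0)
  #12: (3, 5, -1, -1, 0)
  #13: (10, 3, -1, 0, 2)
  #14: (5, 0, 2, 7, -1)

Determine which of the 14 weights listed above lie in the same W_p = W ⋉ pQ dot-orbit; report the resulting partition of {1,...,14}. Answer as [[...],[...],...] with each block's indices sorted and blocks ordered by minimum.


Root system A_5: the 5×5 matrix C matches after relabeling.

λ_j+ρ reflected into Ā_19 (⟨·,θ^∨⟩≤19); 5-tuples as given:

  λ_1 → (6, 1, 3, 8, 0) · λ_2 → (6, 1, 3, 8, 0) · λ_3 → (11, 4, 0, 1, 3) · λ_4 → (6, 1, 3, 8, 0) · λ_5 → (5, 0, 4, 6, 0) · λ_6 → (0, 3, 5, 5, 5) · λ_7 → (4, 6, 0, 0, 1) · λ_8 → (11, 4, 0, 1, 3) · λ_9 → (5, 0, 4, 6, 0) · λ_10 → (11, 4, 0, 1, 3) · λ_11 → (4, 6, 0, 0, 1) · λ_12 → (4, 6, 0, 0, 1) · λ_13 → (11, 4, 0, 1, 3) · λ_14 → (6, 1, 3, 8, 0)

The 14 indices split into 5 linkage classes (same alcove rep ⇔ same W_19-dot-orbit):

[[1, 2, 4, 14], [3, 8, 10, 13], [5, 9], [6], [7, 11, 12]]


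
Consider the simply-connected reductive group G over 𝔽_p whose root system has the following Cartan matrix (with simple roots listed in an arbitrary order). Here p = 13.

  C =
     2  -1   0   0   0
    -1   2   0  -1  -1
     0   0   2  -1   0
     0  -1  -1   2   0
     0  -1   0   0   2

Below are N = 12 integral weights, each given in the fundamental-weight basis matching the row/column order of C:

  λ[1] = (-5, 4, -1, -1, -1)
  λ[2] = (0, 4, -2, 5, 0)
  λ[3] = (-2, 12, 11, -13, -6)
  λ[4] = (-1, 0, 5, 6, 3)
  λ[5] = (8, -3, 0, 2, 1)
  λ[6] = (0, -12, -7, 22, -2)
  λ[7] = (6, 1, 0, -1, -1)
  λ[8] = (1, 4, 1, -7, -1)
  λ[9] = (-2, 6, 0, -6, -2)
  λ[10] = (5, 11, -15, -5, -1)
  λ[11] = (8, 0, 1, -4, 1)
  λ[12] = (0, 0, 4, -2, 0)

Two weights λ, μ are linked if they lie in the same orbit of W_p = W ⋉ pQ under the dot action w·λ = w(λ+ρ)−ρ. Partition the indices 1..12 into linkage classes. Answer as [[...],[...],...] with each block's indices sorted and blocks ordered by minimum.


Cartan matrix: type D_5 (|W|=1920); un-permuting the 5 rows.

Each λ_j+ρ reduced to Ā_13; 5-tuples below use C's row order:

    [1] (4, 1, 0, 0, 0)
    [2] (1, 0, 4, 1, 1)
    [3] (4, 1, 0, 0, 0)
    [4] (4, 1, 0, 0, 0)
    [5] (7, 2, 1, 0, 0)
    [6] (1, 0, 4, 1, 1)
    [7] (7, 2, 1, 0, 0)
    [8] (1, 0, 4, 1, 1)
    [9] (1, 0, 4, 1, 1)
    [10] (4, 1, 0, 0, 0)
    [11] (7, 2, 1, 0, 0)
    [12] (1, 0, 4, 1, 1)

3 distinct reps among the 12 weights ⇒ 3 W_13-linkage classes:

[[1, 3, 4, 10], [2, 6, 8, 9, 12], [5, 7, 11]]


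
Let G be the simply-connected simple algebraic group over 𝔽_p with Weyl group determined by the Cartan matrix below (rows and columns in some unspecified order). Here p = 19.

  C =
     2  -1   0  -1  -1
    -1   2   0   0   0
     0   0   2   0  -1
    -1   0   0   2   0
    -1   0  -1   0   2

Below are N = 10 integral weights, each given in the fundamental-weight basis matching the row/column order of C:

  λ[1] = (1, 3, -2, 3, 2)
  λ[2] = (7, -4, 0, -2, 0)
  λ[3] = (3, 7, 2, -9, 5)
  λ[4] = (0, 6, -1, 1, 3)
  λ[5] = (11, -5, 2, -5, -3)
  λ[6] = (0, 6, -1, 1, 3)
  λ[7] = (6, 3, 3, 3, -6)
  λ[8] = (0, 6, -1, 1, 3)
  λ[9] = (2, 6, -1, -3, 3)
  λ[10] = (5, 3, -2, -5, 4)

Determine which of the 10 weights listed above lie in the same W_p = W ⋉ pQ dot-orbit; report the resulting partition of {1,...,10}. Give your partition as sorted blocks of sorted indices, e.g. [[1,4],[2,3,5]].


Cartan matrix: type D_5 (|W|=1920); un-permuting the 5 rows.

λ_j+ρ reflected into Ā_19 (⟨·,θ^∨⟩≤19); 5-tuples as given:

  λ_1 → (2, 4, 1, 4, 2)
  λ_2 → (4, 3, 1, 1, 1)
  λ_3 → (2, 4, 1, 4, 2)
  λ_4 → (1, 7, 0, 2, 4)
  λ_5 → (2, 4, 1, 4, 2)
  λ_6 → (1, 7, 0, 2, 4)
  λ_7 → (2, 4, 1, 4, 2)
  λ_8 → (1, 7, 0, 2, 4)
  λ_9 → (1, 7, 0, 2, 4)
  λ_10 → (2, 4, 1, 4, 2)

Partition of {1..10} into 3 W_19-dot-orbits:

[[1, 3, 5, 7, 10], [2], [4, 6, 8, 9]]


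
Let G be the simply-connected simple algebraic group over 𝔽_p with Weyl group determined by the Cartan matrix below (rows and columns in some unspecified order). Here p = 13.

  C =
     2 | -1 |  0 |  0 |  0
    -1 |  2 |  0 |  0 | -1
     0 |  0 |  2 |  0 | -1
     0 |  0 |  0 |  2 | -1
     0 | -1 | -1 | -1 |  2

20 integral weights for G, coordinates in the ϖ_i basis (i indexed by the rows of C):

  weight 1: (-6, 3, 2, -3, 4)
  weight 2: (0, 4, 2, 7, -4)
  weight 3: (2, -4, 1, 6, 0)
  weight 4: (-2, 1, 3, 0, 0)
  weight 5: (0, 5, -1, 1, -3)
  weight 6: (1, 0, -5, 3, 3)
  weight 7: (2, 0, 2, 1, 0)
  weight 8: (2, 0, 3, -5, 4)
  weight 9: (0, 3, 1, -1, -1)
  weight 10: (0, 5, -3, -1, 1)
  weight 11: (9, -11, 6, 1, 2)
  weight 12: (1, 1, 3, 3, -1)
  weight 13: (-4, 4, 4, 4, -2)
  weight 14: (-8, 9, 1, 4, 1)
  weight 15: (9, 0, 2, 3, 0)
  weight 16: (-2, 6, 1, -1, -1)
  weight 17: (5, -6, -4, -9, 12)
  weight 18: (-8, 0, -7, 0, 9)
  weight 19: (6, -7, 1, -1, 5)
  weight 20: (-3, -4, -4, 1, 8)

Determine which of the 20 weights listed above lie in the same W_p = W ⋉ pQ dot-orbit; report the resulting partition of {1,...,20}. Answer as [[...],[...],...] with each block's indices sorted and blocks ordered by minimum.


Cartan matrix: type D_5 (|W|=1920); un-permuting the 5 rows.

Folding the 20 weights λ_j+ρ into Ā_13 (reps in the given 5-coord order):

  [1] (3, 1, 3, 2, 1) · [2] (0, 1, 0, 5, 2) · [3] (0, 1, 0, 5, 2) · [4] (1, 1, 4, 1, 1) · [5] (1, 4, 2, 0, 0) · [6] (2, 1, 4, 4, 0) · [7] (3, 1, 3, 2, 1) · [8] (2, 1, 4, 4, 0) · [9] (1, 4, 2, 0, 0) · [10] (1, 4, 2, 0, 0) · [11] (0, 1, 0, 5, 2) · [12] (2, 1, 4, 4, 0) · [13] (2, 1, 4, 4, 0) · [14] (1, 1, 4, 1, 1) · [15] (3, 1, 3, 2, 1) · [16] (1, 4, 2, 0, 0) · [17] (0, 1, 0, 5, 2) · [18] (1, 1, 4, 1, 1) · [19] (1, 4, 2, 0, 0) · [20] (3, 1, 3, 2, 1)

Partition of {1..20} into 5 W_13-dot-orbits:

[[1, 7, 15, 20], [2, 3, 11, 17], [4, 14, 18], [5, 9, 10, 16, 19], [6, 8, 12, 13]]


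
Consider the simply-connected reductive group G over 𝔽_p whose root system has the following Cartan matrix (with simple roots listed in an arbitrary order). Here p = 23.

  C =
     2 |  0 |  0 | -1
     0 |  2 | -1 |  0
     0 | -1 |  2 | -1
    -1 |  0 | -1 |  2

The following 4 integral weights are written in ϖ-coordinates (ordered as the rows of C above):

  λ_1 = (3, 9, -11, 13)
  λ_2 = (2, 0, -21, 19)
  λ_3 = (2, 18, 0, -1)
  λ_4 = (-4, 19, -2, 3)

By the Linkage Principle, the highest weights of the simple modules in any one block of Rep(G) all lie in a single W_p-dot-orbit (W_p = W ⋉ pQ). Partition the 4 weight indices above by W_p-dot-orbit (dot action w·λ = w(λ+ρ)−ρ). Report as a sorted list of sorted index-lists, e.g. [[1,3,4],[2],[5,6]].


Root system A_4: the 4×4 matrix C matches after relabeling.

Each λ_j+ρ reduced to Ā_23; 4-tuples below use C's row order:

  [1] (4, 0, 10, 4);  [2] (3, 19, 1, 0);  [3] (3, 19, 1, 0);  [4] (3, 19, 1, 0)

The 4 indices split into 2 linkage classes (same alcove rep ⇔ same W_23-dot-orbit):

[[1], [2, 3, 4]]


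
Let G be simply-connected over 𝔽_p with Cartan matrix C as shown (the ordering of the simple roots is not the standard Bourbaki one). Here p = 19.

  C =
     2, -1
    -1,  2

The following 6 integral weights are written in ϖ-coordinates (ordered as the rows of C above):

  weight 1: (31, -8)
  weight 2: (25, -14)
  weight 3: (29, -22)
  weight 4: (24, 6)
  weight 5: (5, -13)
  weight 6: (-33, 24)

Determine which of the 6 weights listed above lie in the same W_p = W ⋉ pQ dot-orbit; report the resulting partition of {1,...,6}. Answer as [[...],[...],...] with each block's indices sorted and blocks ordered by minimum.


Cartan matrix: type A_2 (|W|=6); un-permuting the 2 rows.

λ_j+ρ reflected into Ā_19 (⟨·,θ^∨⟩≤19); 2-tuples as given:

  [1] (6, 6)
  [2] (6, 6)
  [3] (2, 8)
  [4] (6, 6)
  [5] (6, 6)
  [6] (6, 6)

Grouping the 6 weights by Ā_19-representative: 2 linkage classes.

[[1, 2, 4, 5, 6], [3]]


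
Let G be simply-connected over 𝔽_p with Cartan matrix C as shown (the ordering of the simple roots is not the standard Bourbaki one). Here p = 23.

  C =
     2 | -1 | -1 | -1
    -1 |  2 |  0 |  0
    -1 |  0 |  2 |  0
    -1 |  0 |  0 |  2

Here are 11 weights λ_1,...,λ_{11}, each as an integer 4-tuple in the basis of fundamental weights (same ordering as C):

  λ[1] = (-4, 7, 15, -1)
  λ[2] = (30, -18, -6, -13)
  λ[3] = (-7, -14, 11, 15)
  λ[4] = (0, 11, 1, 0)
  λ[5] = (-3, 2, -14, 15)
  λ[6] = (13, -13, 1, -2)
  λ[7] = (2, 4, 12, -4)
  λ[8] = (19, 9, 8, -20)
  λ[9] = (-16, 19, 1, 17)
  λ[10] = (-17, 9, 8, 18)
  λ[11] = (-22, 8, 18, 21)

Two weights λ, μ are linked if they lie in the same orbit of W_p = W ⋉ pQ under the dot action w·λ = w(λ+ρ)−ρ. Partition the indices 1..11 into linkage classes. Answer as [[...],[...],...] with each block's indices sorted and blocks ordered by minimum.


D_4 Cartan matrix, 4 simple roots permuted; ρ=(1,1,1,1).

Ā_23 reps of the 11 weights (D_4, coords as presented):

  [1] (0, 5, 13, 3);  [2] (2, 9, 3, 4);  [3] (3, 6, 7, 3);  [4] (1, 12, 2, 1);  [5] (1, 12, 2, 1);  [6] (1, 12, 2, 1);  [7] (0, 5, 13, 3);  [8] (3, 6, 7, 3);  [9] (0, 5, 13, 3);  [10] (3, 6, 7, 3);  [11] (1, 12, 2, 1)

4 distinct reps among the 11 weights ⇒ 4 W_23-linkage classes:

[[1, 7, 9], [2], [3, 8, 10], [4, 5, 6, 11]]


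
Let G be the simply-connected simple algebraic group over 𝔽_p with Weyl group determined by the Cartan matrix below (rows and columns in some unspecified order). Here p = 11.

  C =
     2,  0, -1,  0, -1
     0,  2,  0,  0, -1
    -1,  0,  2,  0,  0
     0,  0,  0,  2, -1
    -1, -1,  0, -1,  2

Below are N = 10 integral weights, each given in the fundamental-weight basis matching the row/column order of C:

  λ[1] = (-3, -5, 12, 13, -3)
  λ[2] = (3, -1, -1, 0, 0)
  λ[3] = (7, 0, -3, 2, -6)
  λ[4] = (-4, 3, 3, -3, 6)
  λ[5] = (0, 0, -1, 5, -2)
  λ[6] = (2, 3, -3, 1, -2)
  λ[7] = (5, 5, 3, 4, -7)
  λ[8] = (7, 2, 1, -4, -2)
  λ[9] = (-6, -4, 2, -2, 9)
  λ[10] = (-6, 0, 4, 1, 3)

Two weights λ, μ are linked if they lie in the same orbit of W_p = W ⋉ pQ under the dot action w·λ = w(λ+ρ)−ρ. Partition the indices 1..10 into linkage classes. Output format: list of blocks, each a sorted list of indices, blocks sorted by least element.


Cartan matrix: type D_5 (|W|=1920); un-permuting the 5 rows.

Each λ_j+ρ reduced to Ā_11; 5-tuples below use C's row order:

  λ_1+ρ ↦ (0, 3, 2, 1, 1)
  λ_2+ρ ↦ (4, 0, 0, 1, 1)
  λ_3+ρ ↦ (0, 3, 2, 1, 1)
  λ_4+ρ ↦ (0, 3, 2, 1, 1)
  λ_5+ρ ↦ (0, 0, 0, 5, 1)
  λ_6+ρ ↦ (0, 3, 2, 1, 1)
  λ_7+ρ ↦ (4, 0, 0, 1, 1)
  λ_8+ρ ↦ (1, 1, 1, 1, 1)
  λ_9+ρ ↦ (0, 3, 2, 1, 1)
  λ_10+ρ ↦ (4, 0, 0, 1, 1)

Grouping the 10 weights by Ā_11-representative: 4 linkage classes.

[[1, 3, 4, 6, 9], [2, 7, 10], [5], [8]]


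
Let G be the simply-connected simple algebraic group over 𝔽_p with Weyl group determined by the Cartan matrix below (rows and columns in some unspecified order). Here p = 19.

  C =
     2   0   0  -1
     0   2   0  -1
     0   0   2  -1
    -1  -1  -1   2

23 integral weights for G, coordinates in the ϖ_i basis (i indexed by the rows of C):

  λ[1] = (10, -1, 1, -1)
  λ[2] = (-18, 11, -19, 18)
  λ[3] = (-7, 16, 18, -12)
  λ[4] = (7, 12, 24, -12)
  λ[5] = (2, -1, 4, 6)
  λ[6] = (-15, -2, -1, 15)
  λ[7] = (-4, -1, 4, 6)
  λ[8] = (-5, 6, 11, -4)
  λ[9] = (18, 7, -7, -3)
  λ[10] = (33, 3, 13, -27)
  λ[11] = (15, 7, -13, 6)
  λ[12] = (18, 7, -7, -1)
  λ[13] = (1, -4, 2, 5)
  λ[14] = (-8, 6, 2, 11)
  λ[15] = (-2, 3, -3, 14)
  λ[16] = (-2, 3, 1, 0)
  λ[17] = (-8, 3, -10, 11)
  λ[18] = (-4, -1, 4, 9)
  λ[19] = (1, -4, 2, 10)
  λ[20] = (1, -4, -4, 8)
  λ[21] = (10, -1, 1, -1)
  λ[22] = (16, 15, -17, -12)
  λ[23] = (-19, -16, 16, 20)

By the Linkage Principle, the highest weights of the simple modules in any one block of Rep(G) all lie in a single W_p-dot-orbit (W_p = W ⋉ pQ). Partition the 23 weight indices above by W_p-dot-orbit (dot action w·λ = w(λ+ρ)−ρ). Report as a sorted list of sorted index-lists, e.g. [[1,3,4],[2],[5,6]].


Dynkin diagram of C (from the 6 off-diagonal −1 entries): D_4.

Folding the 23 weights λ_j+ρ into Ā_19 (reps in the given 4-coord order):

  1: (11, 0, 2, 0) · 2: (1, 4, 2, 0) · 3: (11, 0, 2, 0) · 4: (2, 3, 3, 3) · 5: (3, 0, 5, 4) · 6: (14, 1, 0, 1) · 7: (3, 0, 5, 4) · 8: (3, 0, 5, 4) · 9: (11, 0, 2, 0) · 10: (4, 4, 0, 3) · 11: (4, 4, 0, 3) · 12: (11, 0, 2, 0) · 13: (2, 3, 3, 3) · 14: (4, 4, 0, 3) · 15: (1, 4, 2, 0) · 16: (1, 4, 2, 0) · 17: (3, 0, 5, 4) · 18: (3, 0, 5, 4) · 19: (2, 3, 3, 3) · 20: (2, 3, 3, 3) · 21: (11, 0, 2, 0) · 22: (2, 3, 3, 3) · 23: (1, 4, 2, 0)

Linkage partition of the 23 weights (6 classes, p=19):

[[1, 3, 9, 12, 21], [2, 15, 16, 23], [4, 13, 19, 20, 22], [5, 7, 8, 17, 18], [6], [10, 11, 14]]


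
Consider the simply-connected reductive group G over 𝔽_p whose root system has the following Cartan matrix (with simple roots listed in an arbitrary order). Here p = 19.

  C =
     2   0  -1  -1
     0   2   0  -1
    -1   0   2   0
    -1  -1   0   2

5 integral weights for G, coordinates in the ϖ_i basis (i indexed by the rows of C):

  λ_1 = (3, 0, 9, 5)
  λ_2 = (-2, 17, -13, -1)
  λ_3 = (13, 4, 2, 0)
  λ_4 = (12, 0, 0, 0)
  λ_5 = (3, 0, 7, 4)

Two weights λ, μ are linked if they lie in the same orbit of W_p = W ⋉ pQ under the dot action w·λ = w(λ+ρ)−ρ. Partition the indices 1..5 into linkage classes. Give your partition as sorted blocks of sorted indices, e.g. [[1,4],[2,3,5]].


Root system A_4: the 4×4 matrix C matches after relabeling.

Ā_19 reps of the 5 weights (A_4, coords as presented):

  λ_1+ρ ↦ (4, 1, 8, 5) · λ_2+ρ ↦ (1, 5, 0, 12) · λ_3+ρ ↦ (13, 1, 1, 1) · λ_4+ρ ↦ (13, 1, 1, 1) · λ_5+ρ ↦ (4, 1, 8, 5)

3 distinct reps among the 5 weights ⇒ 3 W_19-linkage classes:

[[1, 5], [2], [3, 4]]


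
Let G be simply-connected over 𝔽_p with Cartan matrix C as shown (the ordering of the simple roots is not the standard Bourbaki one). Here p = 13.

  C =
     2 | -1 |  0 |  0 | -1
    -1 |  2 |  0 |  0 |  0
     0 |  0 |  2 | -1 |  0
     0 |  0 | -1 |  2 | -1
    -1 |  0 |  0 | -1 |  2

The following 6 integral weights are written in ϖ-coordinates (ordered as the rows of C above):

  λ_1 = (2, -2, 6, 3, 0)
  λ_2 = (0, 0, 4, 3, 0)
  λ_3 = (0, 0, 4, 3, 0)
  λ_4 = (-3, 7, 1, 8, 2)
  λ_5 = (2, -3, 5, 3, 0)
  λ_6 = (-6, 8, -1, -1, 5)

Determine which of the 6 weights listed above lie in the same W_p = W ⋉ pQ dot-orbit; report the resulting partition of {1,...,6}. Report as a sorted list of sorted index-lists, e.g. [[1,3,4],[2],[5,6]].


Cartan matrix: type A_5 (|W|=720); un-permuting the 5 rows.

Each λ_j+ρ reduced to Ā_13; 5-tuples below use C's row order:

  λ_1 → (1, 1, 5, 4, 1) · λ_2 → (1, 1, 5, 4, 1) · λ_3 → (1, 1, 5, 4, 1) · λ_4 → (1, 1, 5, 4, 1) · λ_5 → (1, 1, 5, 4, 1) · λ_6 → (5, 4, 0, 0, 1)

Partition of {1..6} into 2 W_13-dot-orbits:

[[1, 2, 3, 4, 5], [6]]


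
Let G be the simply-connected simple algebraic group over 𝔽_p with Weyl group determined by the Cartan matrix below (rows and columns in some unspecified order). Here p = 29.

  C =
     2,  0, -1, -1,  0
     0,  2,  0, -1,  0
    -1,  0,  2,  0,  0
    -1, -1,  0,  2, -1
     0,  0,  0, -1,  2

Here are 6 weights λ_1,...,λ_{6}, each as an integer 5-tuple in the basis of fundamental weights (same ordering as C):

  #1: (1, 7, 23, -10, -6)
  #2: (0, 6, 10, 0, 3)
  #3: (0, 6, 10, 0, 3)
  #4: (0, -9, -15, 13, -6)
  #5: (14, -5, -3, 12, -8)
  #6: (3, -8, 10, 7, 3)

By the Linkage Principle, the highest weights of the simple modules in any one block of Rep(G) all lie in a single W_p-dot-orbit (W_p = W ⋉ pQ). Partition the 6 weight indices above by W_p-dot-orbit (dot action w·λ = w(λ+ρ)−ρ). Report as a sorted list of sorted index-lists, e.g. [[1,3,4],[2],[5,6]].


Type D_5, rank 5, |W|=1920; reorder rows/cols to standard.

Folding the 6 weights λ_j+ρ into Ā_29 (reps in the given 5-coord order):

  λ_1+ρ ↦ (1, 7, 11, 1, 4) · λ_2+ρ ↦ (1, 7, 11, 1, 4) · λ_3+ρ ↦ (1, 7, 11, 1, 4) · λ_4+ρ ↦ (1, 4, 1, 1, 7) · λ_5+ρ ↦ (1, 4, 1, 1, 7) · λ_6+ρ ↦ (1, 7, 11, 1, 4)

These 6 weights hit 2 W_29-dot-orbits; sizes (4, 2):

[[1, 2, 3, 6], [4, 5]]


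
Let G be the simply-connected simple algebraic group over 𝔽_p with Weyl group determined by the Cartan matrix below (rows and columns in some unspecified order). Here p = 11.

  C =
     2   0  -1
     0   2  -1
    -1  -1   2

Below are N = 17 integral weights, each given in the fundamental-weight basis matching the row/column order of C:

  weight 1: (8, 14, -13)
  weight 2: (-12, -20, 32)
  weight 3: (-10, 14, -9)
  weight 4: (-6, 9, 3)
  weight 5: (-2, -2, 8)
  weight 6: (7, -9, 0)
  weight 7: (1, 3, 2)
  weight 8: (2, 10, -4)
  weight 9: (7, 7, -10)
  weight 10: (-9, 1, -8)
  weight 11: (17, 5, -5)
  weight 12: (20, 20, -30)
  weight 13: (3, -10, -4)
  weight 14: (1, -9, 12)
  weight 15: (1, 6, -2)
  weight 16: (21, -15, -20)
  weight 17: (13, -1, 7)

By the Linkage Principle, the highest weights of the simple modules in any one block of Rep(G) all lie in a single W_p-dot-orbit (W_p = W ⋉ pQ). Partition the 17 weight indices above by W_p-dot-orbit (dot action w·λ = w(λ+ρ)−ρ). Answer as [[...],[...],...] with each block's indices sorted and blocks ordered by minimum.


Cartan matrix: type A_3 (|W|=24); un-permuting the 3 rows.

Alcove-folded reps (p=11, 17 weights, presented ϖ-order):

    1: (1, 1, 7)
    2: (0, 8, 3)
    3: (2, 4, 3)
    4: (1, 6, 1)
    5: (1, 1, 7)
    6: (1, 1, 7)
    7: (2, 4, 3)
    8: (0, 8, 3)
    9: (1, 1, 7)
    10: (2, 4, 3)
    11: (2, 4, 3)
    12: (1, 1, 7)
    13: (7, 2, 1)
    14: (2, 4, 3)
    15: (1, 6, 1)
    16: (0, 8, 3)
    17: (0, 8, 3)

5 distinct reps among the 17 weights ⇒ 5 W_11-linkage classes:

[[1, 5, 6, 9, 12], [2, 8, 16, 17], [3, 7, 10, 11, 14], [4, 15], [13]]


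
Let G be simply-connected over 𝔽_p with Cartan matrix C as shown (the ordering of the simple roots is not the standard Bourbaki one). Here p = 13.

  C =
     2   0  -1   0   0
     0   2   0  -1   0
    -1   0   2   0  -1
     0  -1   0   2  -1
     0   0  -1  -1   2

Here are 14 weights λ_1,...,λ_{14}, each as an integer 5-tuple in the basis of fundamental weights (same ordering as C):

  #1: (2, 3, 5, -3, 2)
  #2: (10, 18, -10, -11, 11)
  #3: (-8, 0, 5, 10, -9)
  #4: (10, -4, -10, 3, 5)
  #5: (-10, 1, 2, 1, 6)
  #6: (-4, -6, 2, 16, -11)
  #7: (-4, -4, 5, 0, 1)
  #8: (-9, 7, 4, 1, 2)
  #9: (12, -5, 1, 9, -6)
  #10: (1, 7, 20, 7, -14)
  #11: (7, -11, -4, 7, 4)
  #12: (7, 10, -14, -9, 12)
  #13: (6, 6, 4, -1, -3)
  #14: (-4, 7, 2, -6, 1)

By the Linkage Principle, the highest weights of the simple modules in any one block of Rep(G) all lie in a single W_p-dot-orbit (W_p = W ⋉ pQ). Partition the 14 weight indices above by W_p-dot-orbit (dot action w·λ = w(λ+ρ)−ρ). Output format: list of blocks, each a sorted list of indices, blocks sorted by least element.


Dynkin diagram of C (from the 8 off-diagonal −1 entries): A_5.

W_13-reps of the 14 weights in Ā_13 (same 5-coord order as C):

  λ_1+ρ ↦ (2, 1, 6, 2, 1);  λ_2+ρ ↦ (2, 1, 6, 2, 1);  λ_3+ρ ↦ (2, 1, 6, 2, 1);  λ_4+ρ ↦ (2, 1, 6, 2, 1);  λ_5+ρ ↦ (2, 1, 6, 2, 1);  λ_6+ρ ↦ (3, 1, 3, 2, 0);  λ_7+ρ ↦ (3, 1, 3, 2, 0);  λ_8+ρ ↦ (0, 3, 3, 2, 0);  λ_9+ρ ↦ (3, 1, 3, 2, 0);  λ_10+ρ ↦ (0, 3, 3, 2, 0);  λ_11+ρ ↦ (0, 3, 3, 2, 0);  λ_12+ρ ↦ (2, 0, 0, 0, 8);  λ_13+ρ ↦ (3, 1, 3, 2, 0);  λ_14+ρ ↦ (0, 3, 3, 2, 0)

Partition of {1..14} into 4 W_13-dot-orbits:

[[1, 2, 3, 4, 5], [6, 7, 9, 13], [8, 10, 11, 14], [12]]


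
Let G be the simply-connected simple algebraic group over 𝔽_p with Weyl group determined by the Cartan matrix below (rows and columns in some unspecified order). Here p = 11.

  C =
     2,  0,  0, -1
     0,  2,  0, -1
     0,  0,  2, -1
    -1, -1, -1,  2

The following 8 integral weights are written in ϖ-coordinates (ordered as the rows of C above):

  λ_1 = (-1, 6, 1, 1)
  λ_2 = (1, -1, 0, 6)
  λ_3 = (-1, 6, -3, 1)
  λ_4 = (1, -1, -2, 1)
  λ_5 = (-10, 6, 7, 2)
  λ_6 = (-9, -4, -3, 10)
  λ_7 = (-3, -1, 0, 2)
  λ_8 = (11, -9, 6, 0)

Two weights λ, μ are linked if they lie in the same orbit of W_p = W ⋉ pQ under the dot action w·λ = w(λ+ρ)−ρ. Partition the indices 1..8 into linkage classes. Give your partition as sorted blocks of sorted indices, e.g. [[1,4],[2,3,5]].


Type D_4, rank 4, |W|=192; reorder rows/cols to standard.

Each λ_j+ρ reduced to Ā_11; 4-tuples below use C's row order:

  1: (0, 7, 2, 0);  2: (2, 0, 1, 1);  3: (0, 7, 2, 0);  4: (2, 0, 1, 1);  5: (2, 0, 1, 1);  6: (6, 1, 0, 2);  7: (2, 0, 1, 1);  8: (2, 0, 1, 1)

Grouping the 8 weights by Ā_11-representative: 3 linkage classes.

[[1, 3], [2, 4, 5, 7, 8], [6]]


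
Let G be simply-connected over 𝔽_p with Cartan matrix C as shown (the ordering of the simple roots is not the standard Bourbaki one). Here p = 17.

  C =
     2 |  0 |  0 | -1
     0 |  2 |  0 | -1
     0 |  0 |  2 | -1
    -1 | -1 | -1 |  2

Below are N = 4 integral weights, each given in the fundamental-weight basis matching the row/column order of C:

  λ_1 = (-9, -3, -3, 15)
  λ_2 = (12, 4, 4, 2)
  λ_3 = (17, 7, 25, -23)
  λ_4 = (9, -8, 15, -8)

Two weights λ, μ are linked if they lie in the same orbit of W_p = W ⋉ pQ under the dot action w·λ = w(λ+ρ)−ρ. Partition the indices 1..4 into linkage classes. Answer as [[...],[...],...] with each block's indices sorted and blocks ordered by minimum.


Type D_4, rank 4, |W|=192; reorder rows/cols to standard.

λ_j+ρ reflected into Ā_17 (⟨·,θ^∨⟩≤17); 4-tuples as given:

  1: (8, 2, 2, 1) · 2: (4, 4, 4, 1) · 3: (4, 4, 4, 1) · 4: (4, 7, 2, 1)

3 distinct reps among the 4 weights ⇒ 3 W_17-linkage classes:

[[1], [2, 3], [4]]


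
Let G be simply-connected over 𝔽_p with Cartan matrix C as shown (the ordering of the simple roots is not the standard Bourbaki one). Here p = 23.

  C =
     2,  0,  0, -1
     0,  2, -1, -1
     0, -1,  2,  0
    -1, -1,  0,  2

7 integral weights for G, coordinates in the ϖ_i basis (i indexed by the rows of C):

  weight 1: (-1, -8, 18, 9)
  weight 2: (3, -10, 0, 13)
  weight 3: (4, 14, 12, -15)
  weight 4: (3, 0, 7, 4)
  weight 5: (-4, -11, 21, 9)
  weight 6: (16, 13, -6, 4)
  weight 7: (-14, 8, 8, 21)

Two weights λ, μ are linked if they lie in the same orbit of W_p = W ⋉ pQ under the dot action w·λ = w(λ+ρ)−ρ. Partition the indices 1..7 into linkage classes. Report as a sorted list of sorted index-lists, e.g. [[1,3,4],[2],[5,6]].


Cartan matrix: type A_4 (|W|=120); un-permuting the 4 rows.

Ā_23 reps of the 7 weights (A_4, coords as presented):

  [1] (0, 7, 12, 3);  [2] (4, 1, 8, 5);  [3] (4, 1, 8, 5);  [4] (4, 1, 8, 5);  [5] (0, 7, 12, 3);  [6] (4, 1, 8, 5);  [7] (4, 1, 8, 5)

The 7 indices split into 2 linkage classes (same alcove rep ⇔ same W_23-dot-orbit):

[[1, 5], [2, 3, 4, 6, 7]]


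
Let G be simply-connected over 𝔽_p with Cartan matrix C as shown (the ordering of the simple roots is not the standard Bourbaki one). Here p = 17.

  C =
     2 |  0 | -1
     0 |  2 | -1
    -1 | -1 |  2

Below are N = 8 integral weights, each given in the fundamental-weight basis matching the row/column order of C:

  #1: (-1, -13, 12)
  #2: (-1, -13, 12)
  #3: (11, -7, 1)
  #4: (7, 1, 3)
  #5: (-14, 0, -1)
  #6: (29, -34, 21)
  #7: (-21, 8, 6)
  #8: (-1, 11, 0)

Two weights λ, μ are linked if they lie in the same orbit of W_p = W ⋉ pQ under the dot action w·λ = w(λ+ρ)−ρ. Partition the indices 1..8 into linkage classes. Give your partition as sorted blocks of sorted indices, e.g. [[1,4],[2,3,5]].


Dynkin diagram of C (from the 4 off-diagonal −1 entries): A_3.

Folding the 8 weights λ_j+ρ into Ā_17 (reps in the given 3-coord order):

  [1] (0, 12, 1) · [2] (0, 12, 1) · [3] (8, 2, 4) · [4] (8, 2, 4) · [5] (0, 12, 1) · [6] (1, 4, 11) · [7] (4, 1, 9) · [8] (0, 12, 1)

4 distinct reps among the 8 weights ⇒ 4 W_17-linkage classes:

[[1, 2, 5, 8], [3, 4], [6], [7]]


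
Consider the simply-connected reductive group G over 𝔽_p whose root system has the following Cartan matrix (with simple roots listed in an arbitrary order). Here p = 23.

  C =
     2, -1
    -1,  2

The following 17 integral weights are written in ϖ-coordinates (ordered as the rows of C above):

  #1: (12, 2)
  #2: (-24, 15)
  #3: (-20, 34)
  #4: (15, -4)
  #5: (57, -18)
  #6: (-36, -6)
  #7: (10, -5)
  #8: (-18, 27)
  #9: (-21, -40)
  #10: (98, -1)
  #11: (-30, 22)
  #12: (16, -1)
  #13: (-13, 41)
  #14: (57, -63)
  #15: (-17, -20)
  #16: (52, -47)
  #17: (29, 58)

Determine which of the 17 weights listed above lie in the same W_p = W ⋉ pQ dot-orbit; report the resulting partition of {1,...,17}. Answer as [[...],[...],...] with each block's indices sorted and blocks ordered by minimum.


C ↔ A_2 under row/col permutation; |W(A_2)| = 6.

λ_j+ρ reflected into Ā_23 (⟨·,θ^∨⟩≤23); 2-tuples as given:

    λ_1+ρ ↦ (13, 3)
    λ_2+ρ ↦ (16, 7)
    λ_3+ρ ↦ (7, 4)
    λ_4+ρ ↦ (13, 3)
    λ_5+ρ ↦ (12, 6)
    λ_6+ρ ↦ (12, 6)
    λ_7+ρ ↦ (7, 4)
    λ_8+ρ ↦ (12, 6)
    λ_9+ρ ↦ (13, 3)
    λ_10+ρ ↦ (16, 7)
    λ_11+ρ ↦ (17, 0)
    λ_12+ρ ↦ (17, 0)
    λ_13+ρ ↦ (7, 4)
    λ_14+ρ ↦ (7, 4)
    λ_15+ρ ↦ (7, 4)
    λ_16+ρ ↦ (16, 7)
    λ_17+ρ ↦ (13, 3)

5 distinct reps among the 17 weights ⇒ 5 W_23-linkage classes:

[[1, 4, 9, 17], [2, 10, 16], [3, 7, 13, 14, 15], [5, 6, 8], [11, 12]]


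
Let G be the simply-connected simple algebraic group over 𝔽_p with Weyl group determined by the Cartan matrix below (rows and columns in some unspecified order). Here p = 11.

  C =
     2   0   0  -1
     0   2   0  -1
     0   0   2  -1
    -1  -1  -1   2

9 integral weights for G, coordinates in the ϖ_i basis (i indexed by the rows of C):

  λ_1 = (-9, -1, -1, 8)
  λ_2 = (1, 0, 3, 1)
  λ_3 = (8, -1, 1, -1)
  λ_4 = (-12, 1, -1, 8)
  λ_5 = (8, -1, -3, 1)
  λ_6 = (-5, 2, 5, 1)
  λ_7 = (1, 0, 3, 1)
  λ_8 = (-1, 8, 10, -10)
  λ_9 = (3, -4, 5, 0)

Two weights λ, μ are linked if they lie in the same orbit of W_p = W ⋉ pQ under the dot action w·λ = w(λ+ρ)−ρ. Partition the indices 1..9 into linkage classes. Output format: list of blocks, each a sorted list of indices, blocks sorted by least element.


C ↔ D_4 under row/col permutation; |W(D_4)| = 192.

Ā_11 reps of the 9 weights (D_4, coords as presented):

  [1] (8, 0, 0, 1)
  [2] (2, 1, 4, 2)
  [3] (9, 0, 2, 0)
  [4] (9, 0, 2, 0)
  [5] (9, 0, 2, 0)
  [6] (2, 1, 4, 2)
  [7] (2, 1, 4, 2)
  [8] (9, 0, 2, 0)
  [9] (2, 1, 4, 2)

Grouping the 9 weights by Ā_11-representative: 3 linkage classes.

[[1], [2, 6, 7, 9], [3, 4, 5, 8]]


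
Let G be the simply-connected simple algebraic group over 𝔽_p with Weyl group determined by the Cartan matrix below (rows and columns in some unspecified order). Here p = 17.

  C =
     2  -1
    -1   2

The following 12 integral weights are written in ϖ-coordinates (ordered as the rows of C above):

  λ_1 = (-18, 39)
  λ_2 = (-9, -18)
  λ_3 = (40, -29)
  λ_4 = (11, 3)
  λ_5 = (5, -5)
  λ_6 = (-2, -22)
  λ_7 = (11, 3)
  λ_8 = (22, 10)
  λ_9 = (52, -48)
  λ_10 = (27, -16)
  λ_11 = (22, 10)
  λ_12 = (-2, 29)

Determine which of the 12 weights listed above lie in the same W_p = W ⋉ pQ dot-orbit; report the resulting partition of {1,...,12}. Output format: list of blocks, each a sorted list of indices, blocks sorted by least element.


A_2 Cartan matrix, 2 simple roots permuted; ρ=(1,1).

Ā_17 reps of the 12 weights (A_2, coords as presented):

  [1] (0, 6) · [2] (9, 0) · [3] (4, 7) · [4] (12, 4) · [5] (2, 4) · [6] (12, 4) · [7] (12, 4) · [8] (0, 6) · [9] (2, 4) · [10] (2, 4) · [11] (0, 6) · [12] (12, 4)

These 12 weights hit 5 W_17-dot-orbits; sizes (3, 1, 1, 4, 3):

[[1, 8, 11], [2], [3], [4, 6, 7, 12], [5, 9, 10]]


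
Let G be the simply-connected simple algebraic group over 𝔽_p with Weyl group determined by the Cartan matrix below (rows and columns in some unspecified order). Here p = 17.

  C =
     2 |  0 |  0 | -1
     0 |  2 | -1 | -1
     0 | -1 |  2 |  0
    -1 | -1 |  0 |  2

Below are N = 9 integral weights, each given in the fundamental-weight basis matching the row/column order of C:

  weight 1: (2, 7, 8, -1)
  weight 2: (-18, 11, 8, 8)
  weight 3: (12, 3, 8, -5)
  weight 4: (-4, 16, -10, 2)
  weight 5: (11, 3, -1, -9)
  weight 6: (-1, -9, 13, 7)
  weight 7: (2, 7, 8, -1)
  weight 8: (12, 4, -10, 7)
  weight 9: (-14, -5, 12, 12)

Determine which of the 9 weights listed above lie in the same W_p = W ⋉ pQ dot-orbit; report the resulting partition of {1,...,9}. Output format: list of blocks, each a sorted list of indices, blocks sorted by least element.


C ↔ A_4 under row/col permutation; |W(A_4)| = 120.

Each λ_j+ρ reduced to Ā_17; 4-tuples below use C's row order:

    λ_1+ρ ↦ (0, 8, 6, 0)
    λ_2+ρ ↦ (4, 0, 4, 4)
    λ_3+ρ ↦ (4, 0, 4, 4)
    λ_4+ρ ↦ (0, 8, 6, 0)
    λ_5+ρ ↦ (4, 0, 4, 4)
    λ_6+ρ ↦ (0, 8, 6, 0)
    λ_7+ρ ↦ (0, 8, 6, 0)
    λ_8+ρ ↦ (4, 0, 4, 4)
    λ_9+ρ ↦ (4, 0, 4, 4)

These 9 weights hit 2 W_17-dot-orbits; sizes (4, 5):

[[1, 4, 6, 7], [2, 3, 5, 8, 9]]


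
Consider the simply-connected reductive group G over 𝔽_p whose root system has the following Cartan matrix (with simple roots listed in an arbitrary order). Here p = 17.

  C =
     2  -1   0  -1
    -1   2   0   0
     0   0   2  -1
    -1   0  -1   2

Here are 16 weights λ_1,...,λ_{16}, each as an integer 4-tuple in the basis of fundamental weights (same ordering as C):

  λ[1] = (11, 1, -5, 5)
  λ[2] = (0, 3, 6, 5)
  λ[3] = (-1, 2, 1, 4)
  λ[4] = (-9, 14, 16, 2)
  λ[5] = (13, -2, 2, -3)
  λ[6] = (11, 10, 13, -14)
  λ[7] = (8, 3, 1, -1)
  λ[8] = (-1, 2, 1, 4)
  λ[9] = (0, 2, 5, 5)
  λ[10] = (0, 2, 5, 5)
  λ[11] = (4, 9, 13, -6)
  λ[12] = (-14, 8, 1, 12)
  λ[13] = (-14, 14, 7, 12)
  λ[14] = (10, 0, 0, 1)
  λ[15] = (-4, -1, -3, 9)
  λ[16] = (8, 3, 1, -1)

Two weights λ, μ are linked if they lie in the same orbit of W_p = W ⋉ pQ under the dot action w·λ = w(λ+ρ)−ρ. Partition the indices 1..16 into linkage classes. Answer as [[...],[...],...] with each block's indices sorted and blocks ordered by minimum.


C ↔ A_4 under row/col permutation; |W(A_4)| = 120.

Ā_17 reps of the 16 weights (A_4, coords as presented):

    [1] (11, 1, 1, 2)
    [2] (1, 3, 6, 6)
    [3] (0, 3, 2, 5)
    [4] (0, 3, 2, 5)
    [5] (11, 1, 1, 2)
    [6] (1, 3, 6, 6)
    [7] (9, 4, 2, 0)
    [8] (0, 3, 2, 5)
    [9] (1, 3, 6, 6)
    [10] (1, 3, 6, 6)
    [11] (0, 3, 2, 5)
    [12] (9, 4, 2, 0)
    [13] (9, 4, 2, 0)
    [14] (11, 1, 1, 2)
    [15] (0, 3, 2, 5)
    [16] (9, 4, 2, 0)

These 16 weights hit 4 W_17-dot-orbits; sizes (3, 4, 5, 4):

[[1, 5, 14], [2, 6, 9, 10], [3, 4, 8, 11, 15], [7, 12, 13, 16]]


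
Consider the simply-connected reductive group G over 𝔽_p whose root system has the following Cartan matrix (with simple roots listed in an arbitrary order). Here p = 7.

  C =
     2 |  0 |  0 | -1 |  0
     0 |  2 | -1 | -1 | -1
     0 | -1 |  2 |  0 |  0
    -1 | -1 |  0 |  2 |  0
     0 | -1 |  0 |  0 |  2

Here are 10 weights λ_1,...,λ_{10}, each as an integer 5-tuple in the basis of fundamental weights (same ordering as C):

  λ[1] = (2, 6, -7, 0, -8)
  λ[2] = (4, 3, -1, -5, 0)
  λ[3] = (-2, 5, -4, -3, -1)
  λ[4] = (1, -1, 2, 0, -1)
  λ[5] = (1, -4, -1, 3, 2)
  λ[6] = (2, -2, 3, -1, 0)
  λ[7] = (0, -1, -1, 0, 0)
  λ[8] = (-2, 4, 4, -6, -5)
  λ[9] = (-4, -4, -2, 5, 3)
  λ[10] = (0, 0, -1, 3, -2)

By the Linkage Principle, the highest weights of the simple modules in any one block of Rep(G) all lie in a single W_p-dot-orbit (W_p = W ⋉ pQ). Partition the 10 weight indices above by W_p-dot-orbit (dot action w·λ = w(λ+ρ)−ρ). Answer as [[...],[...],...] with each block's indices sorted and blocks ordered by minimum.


D_5 Cartan matrix, 5 simple roots permuted; ρ=(1,1,1,1,1).

Ā_7 reps of the 10 weights (D_5, coords as presented):

  λ_1+ρ ↦ (1, 0, 0, 1, 1)
  λ_2+ρ ↦ (1, 0, 0, 1, 1)
  λ_3+ρ ↦ (2, 0, 3, 1, 0)
  λ_4+ρ ↦ (2, 0, 3, 1, 0)
  λ_5+ρ ↦ (2, 0, 3, 1, 0)
  λ_6+ρ ↦ (2, 0, 3, 1, 0)
  λ_7+ρ ↦ (1, 0, 0, 1, 1)
  λ_8+ρ ↦ (1, 0, 0, 1, 1)
  λ_9+ρ ↦ (2, 0, 3, 1, 0)
  λ_10+ρ ↦ (1, 0, 0, 1, 1)

The 10 indices split into 2 linkage classes (same alcove rep ⇔ same W_7-dot-orbit):

[[1, 2, 7, 8, 10], [3, 4, 5, 6, 9]]


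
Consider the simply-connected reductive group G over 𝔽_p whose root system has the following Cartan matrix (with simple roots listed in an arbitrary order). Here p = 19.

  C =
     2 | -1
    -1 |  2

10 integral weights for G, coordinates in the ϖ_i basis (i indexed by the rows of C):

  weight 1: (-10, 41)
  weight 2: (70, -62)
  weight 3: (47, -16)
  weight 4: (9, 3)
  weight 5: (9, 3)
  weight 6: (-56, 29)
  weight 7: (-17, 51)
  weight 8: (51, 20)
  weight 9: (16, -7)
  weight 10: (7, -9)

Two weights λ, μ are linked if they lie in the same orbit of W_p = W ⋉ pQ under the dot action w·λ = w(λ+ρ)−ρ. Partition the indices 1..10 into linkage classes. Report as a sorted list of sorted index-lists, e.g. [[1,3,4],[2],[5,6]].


Cartan matrix: type A_2 (|W|=6); un-permuting the 2 rows.

W_19-reps of the 10 weights in Ā_19 (same 2-coord order as C):

    [1] (10, 4)
    [2] (10, 4)
    [3] (10, 4)
    [4] (10, 4)
    [5] (10, 4)
    [6] (11, 6)
    [7] (3, 14)
    [8] (3, 14)
    [9] (11, 6)
    [10] (0, 8)

Grouping the 10 weights by Ā_19-representative: 4 linkage classes.

[[1, 2, 3, 4, 5], [6, 9], [7, 8], [10]]


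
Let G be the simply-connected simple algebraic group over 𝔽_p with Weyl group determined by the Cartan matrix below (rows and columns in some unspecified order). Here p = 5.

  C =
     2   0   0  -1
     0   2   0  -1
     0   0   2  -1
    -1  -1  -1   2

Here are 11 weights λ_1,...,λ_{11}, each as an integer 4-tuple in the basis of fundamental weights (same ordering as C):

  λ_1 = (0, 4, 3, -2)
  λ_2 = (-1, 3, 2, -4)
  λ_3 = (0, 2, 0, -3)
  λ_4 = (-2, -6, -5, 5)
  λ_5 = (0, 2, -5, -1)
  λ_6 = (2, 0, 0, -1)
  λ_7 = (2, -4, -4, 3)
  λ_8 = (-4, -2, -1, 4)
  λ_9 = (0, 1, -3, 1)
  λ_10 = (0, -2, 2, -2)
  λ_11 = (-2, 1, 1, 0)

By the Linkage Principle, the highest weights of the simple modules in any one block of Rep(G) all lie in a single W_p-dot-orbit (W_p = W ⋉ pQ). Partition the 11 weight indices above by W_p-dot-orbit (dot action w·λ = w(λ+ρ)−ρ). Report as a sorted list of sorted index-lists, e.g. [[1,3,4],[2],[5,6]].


Cartan matrix: type D_4 (|W|=192); un-permuting the 4 rows.

λ_j+ρ reflected into Ā_5 (⟨·,θ^∨⟩≤5); 4-tuples as given:

  [1] (3, 1, 0, 0)
  [2] (3, 1, 0, 0)
  [3] (1, 1, 1, 0)
  [4] (3, 1, 0, 0)
  [5] (3, 1, 0, 0)
  [6] (3, 1, 1, 0)
  [7] (1, 1, 1, 0)
  [8] (3, 1, 0, 0)
  [9] (1, 2, 2, 0)
  [10] (1, 1, 1, 0)
  [11] (1, 2, 2, 0)

Grouping the 11 weights by Ā_5-representative: 4 linkage classes.

[[1, 2, 4, 5, 8], [3, 7, 10], [6], [9, 11]]
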